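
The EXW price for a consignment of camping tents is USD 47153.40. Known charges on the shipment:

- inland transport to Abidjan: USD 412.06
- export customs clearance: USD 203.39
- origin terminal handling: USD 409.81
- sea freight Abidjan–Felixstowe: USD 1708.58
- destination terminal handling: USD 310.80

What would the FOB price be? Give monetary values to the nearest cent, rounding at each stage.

Not relevant to the conversion: destination terminal, freight — on the buyer under both terms; not part of either seller's price.
From EXW to FOB, the seller additionally bears: inland to port, export clearance, origin terminal.
FOB price = 47153.40 + 412.06 + 203.39 + 409.81 = 48178.66

FOB price: USD 48178.66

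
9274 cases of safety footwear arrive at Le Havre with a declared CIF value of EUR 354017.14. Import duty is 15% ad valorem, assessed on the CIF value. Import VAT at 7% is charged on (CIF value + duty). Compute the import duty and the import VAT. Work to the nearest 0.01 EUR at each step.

Import duty = 354017.14 × 15% = 53102.57
VAT base = CIF + duty = 354017.14 + 53102.57 = 407119.71
Import VAT = 407119.71 × 7% = 28498.38

Import duty: EUR 53102.57; import VAT: EUR 28498.38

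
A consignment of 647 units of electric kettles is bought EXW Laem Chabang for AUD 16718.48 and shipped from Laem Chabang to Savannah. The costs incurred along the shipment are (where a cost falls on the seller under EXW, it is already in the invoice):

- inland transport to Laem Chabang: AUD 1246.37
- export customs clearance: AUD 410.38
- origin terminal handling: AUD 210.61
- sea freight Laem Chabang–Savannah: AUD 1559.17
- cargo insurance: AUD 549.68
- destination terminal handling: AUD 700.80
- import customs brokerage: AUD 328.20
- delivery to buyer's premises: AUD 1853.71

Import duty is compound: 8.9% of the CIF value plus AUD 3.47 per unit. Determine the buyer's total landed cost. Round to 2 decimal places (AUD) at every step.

Total landed cost: AUD 27664.32

EXW: the seller makes goods available at their premises; the buyer bears all onward costs.
CIF value = EXW price + inland to port + export clearance + origin terminal + freight + insurance = 16718.48 + 1246.37 + 410.38 + 210.61 + 1559.17 + 549.68 = 20694.69
Ad valorem component: 20694.69 × 8.9% = 1841.83
Specific component: 647 × 3.47 = 2245.09
Import duty = 1841.83 + 2245.09 = 4086.92
Buyer bears: inland to port 1246.37 + export clearance 410.38 + origin terminal 210.61 + freight 1559.17 + insurance 549.68 + destination terminal 700.80 + brokerage 328.20 + delivery 1853.71 + duty 4086.92 = 10945.84
Landed cost = invoice 16718.48 + 10945.84 = 27664.32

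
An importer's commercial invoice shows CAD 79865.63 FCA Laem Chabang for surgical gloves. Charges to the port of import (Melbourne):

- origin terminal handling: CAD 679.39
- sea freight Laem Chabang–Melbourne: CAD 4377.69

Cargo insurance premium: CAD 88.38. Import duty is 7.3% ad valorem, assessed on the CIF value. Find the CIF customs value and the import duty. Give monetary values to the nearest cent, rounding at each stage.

CIF = FCA price + pre-shipment costs + freight + insurance
CIF = 79865.63 + 679.39 + 4377.69 + 88.38 = 85011.09
Import duty = 85011.09 × 7.3% = 6205.81

CIF value: CAD 85011.09; import duty: CAD 6205.81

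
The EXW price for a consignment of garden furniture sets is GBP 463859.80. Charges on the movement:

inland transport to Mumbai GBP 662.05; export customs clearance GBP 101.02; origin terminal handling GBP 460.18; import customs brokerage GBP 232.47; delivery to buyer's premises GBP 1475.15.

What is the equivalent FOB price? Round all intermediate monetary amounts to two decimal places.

FOB price: GBP 465083.05

Not relevant to the conversion: delivery, brokerage — on the buyer under both terms; not part of either seller's price.
From EXW to FOB, the seller additionally bears: inland to port, export clearance, origin terminal.
FOB price = 463859.80 + 662.05 + 101.02 + 460.18 = 465083.05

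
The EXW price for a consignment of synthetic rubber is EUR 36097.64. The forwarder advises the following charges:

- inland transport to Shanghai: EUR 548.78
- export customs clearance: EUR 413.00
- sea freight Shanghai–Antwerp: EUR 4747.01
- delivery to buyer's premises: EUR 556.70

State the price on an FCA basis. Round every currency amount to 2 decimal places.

FCA price: EUR 37059.42

Not relevant to the conversion: delivery, freight — on the buyer under both terms; not part of either seller's price.
From EXW to FCA, the seller additionally bears: inland to port, export clearance.
FCA price = 36097.64 + 548.78 + 413.00 = 37059.42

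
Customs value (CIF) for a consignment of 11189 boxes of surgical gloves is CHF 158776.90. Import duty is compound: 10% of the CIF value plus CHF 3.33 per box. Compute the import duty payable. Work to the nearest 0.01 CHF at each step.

Ad valorem component: 158776.90 × 10% = 15877.69
Specific component: 11189 × 3.33 = 37259.37
Import duty = 15877.69 + 37259.37 = 53137.06

Import duty: CHF 53137.06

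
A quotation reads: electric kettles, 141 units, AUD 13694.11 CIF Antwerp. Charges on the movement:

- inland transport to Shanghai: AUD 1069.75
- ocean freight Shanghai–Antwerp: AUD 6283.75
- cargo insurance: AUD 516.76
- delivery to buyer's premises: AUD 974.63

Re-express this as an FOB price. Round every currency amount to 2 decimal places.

Not relevant to the conversion: inland to port — on the seller under both CIF and FOB; already in the CIF price and stays in the FOB price. delivery — on the buyer under both terms; not part of either seller's price.
From CIF to FOB, the seller no longer bears: freight, insurance.
FOB price = 13694.11 − 6283.75 − 516.76 = 6893.60

FOB price: AUD 6893.60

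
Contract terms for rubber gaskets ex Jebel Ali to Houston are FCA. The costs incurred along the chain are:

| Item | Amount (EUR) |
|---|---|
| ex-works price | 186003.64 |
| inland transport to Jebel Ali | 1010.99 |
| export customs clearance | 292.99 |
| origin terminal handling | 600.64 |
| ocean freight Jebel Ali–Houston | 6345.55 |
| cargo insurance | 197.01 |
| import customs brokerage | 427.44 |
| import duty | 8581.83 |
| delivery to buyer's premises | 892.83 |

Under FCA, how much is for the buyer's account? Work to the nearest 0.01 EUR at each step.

Buyer's account: EUR 17045.30

FCA: the seller delivers export-cleared goods to the carrier; the buyer bears costs from that point.
Seller's account: goods 186003.64 + inland to port 1010.99 + export clearance 292.99 = 187307.62
Buyer's account: origin terminal 600.64 + freight 6345.55 + insurance 197.01 + brokerage 427.44 + duty 8581.83 + delivery 892.83 = 17045.30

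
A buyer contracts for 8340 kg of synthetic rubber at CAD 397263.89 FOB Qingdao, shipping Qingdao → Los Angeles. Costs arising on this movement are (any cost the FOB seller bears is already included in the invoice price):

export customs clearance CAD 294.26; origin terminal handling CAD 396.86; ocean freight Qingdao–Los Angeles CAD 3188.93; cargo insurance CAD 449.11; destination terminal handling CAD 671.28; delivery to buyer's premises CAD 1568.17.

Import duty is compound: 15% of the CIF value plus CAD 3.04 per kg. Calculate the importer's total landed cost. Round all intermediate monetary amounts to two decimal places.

Total landed cost: CAD 488630.27

FOB: the seller bears costs until goods are on board at the origin port; the buyer bears freight, insurance and all costs thereafter.
Already in the invoice (seller's account under FOB): export clearance, origin terminal — exclude.
CIF value = FOB price + freight + insurance = 397263.89 + 3188.93 + 449.11 = 400901.93
Ad valorem component: 400901.93 × 15% = 60135.29
Specific component: 8340 × 3.04 = 25353.60
Import duty = 60135.29 + 25353.60 = 85488.89
Buyer bears: freight 3188.93 + insurance 449.11 + destination terminal 671.28 + delivery 1568.17 + duty 85488.89 = 91366.38
Landed cost = invoice 397263.89 + 91366.38 = 488630.27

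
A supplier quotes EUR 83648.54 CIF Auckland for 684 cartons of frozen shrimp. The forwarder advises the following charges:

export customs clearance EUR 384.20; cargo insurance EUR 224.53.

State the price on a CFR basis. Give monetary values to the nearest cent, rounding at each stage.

Not relevant to the conversion: export clearance — on the seller under both CIF and CFR; already in the CIF price and stays in the CFR price.
From CIF to CFR, the seller no longer bears: insurance.
CFR price = 83648.54 − 224.53 = 83424.01

CFR price: EUR 83424.01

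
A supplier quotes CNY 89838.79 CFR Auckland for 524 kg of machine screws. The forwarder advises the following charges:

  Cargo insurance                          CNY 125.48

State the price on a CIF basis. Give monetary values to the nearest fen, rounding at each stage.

CIF price: CNY 89964.27

From CFR to CIF, the seller additionally bears: insurance.
CIF price = 89838.79 + 125.48 = 89964.27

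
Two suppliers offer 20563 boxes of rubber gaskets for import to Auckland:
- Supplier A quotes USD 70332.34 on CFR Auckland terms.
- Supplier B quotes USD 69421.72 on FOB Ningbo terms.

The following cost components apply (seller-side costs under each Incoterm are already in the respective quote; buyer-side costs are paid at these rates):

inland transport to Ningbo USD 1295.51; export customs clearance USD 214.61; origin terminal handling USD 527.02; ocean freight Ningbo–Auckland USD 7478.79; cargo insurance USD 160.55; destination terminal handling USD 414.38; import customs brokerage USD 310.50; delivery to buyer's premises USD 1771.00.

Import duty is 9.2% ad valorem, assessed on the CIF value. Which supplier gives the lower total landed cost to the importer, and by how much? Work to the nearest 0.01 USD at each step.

Supplier A is cheaper by USD 7172.44

Supplier A (CFR):
CIF value = CFR price + insurance = 70332.34 + 160.55 = 70492.89
Import duty = 70492.89 × 9.2% = 6485.35
Buyer bears (A): 160.55 + 414.38 + 310.50 + 1771.00 = 2656.43
Landed cost (A) = invoice 70332.34 + 2656.43 + duty 6485.35 = 79474.12
Supplier B (FOB):
CIF value = FOB price + freight + insurance = 69421.72 + 7478.79 + 160.55 = 77061.06
Import duty = 77061.06 × 9.2% = 7089.62
Buyer bears (B): 7478.79 + 160.55 + 414.38 + 310.50 + 1771.00 = 10135.22
Landed cost (B) = invoice 69421.72 + 10135.22 + duty 7089.62 = 86646.56
Difference = |79474.12 − 86646.56| = 7172.44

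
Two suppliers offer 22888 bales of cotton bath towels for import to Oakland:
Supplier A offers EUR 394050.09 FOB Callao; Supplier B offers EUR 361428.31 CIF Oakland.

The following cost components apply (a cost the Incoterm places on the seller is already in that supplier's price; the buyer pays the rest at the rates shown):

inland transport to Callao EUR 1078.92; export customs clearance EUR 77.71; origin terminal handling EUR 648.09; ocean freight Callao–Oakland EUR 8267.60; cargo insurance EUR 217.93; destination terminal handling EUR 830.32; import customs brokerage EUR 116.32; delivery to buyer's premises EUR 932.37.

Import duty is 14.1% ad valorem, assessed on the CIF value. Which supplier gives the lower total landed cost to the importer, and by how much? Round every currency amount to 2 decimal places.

Supplier A (FOB):
CIF value = FOB price + freight + insurance = 394050.09 + 8267.60 + 217.93 = 402535.62
Import duty = 402535.62 × 14.1% = 56757.52
Buyer bears (A): 8267.60 + 217.93 + 830.32 + 116.32 + 932.37 = 10364.54
Landed cost (A) = invoice 394050.09 + 10364.54 + duty 56757.52 = 461172.15
Supplier B (CIF):
The CIF price already equals the CIF value: 361428.31
Import duty = 361428.31 × 14.1% = 50961.39
Buyer bears (B): 830.32 + 116.32 + 932.37 = 1879.01
Landed cost (B) = invoice 361428.31 + 1879.01 + duty 50961.39 = 414268.71
Difference = |461172.15 − 414268.71| = 46903.44

Supplier B is cheaper by EUR 46903.44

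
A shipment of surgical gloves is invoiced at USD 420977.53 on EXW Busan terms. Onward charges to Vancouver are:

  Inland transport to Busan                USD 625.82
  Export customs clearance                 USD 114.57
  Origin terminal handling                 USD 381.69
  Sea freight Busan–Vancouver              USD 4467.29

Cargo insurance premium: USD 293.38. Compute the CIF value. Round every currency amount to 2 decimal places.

CIF value: USD 426860.28

CIF = EXW price + pre-shipment costs + freight + insurance
CIF = 420977.53 + 625.82 + 114.57 + 381.69 + 4467.29 + 293.38 = 426860.28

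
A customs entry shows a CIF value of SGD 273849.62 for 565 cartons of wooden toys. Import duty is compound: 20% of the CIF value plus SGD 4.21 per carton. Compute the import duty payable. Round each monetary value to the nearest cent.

Ad valorem component: 273849.62 × 20% = 54769.92
Specific component: 565 × 4.21 = 2378.65
Import duty = 54769.92 + 2378.65 = 57148.57

Import duty: SGD 57148.57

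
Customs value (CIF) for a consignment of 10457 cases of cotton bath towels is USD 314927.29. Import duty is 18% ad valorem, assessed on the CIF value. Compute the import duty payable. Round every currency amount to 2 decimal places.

Import duty = 314927.29 × 18% = 56686.91

Import duty: USD 56686.91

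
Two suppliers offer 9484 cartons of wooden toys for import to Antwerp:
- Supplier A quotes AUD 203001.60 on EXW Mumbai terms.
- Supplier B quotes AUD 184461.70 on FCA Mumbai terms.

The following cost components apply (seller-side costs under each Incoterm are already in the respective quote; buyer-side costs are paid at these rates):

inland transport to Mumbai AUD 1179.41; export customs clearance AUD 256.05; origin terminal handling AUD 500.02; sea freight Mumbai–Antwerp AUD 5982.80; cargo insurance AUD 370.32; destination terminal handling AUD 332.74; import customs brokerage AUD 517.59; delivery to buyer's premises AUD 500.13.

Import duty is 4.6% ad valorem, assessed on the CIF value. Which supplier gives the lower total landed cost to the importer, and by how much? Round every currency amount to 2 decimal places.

Supplier A (EXW):
CIF value = EXW price + inland to port + export clearance + origin terminal + freight + insurance = 203001.60 + 1179.41 + 256.05 + 500.02 + 5982.80 + 370.32 = 211290.20
Import duty = 211290.20 × 4.6% = 9719.35
Buyer bears (A): 1179.41 + 256.05 + 500.02 + 5982.80 + 370.32 + 332.74 + 517.59 + 500.13 = 9639.06
Landed cost (A) = invoice 203001.60 + 9639.06 + duty 9719.35 = 222360.01
Supplier B (FCA):
CIF value = FCA price + origin terminal + freight + insurance = 184461.70 + 500.02 + 5982.80 + 370.32 = 191314.84
Import duty = 191314.84 × 4.6% = 8800.48
Buyer bears (B): 500.02 + 5982.80 + 370.32 + 332.74 + 517.59 + 500.13 = 8203.60
Landed cost (B) = invoice 184461.70 + 8203.60 + duty 8800.48 = 201465.78
Difference = |222360.01 − 201465.78| = 20894.23

Supplier B is cheaper by AUD 20894.23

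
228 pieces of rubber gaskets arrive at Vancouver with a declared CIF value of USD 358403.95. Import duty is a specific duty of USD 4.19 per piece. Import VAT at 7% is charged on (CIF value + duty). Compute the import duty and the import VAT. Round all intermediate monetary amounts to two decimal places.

Import duty = 228 × 4.19 = 955.32
VAT base = CIF + duty = 358403.95 + 955.32 = 359359.27
Import VAT = 359359.27 × 7% = 25155.15

Import duty: USD 955.32; import VAT: USD 25155.15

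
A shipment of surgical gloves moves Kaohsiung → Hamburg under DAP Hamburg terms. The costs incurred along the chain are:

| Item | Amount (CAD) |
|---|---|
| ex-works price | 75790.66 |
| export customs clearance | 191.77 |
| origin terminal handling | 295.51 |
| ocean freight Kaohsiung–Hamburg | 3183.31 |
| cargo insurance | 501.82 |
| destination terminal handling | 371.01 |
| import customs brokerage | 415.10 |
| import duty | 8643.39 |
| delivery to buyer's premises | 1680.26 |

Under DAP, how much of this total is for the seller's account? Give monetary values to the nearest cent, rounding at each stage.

DAP: the seller bears all costs to the named destination except import duty and clearance.
Seller's account: goods 75790.66 + export clearance 191.77 + origin terminal 295.51 + freight 3183.31 + insurance 501.82 + destination terminal 371.01 + delivery 1680.26 = 82014.34
Buyer's account: brokerage 415.10 + duty 8643.39 = 9058.49

Seller's account: CAD 82014.34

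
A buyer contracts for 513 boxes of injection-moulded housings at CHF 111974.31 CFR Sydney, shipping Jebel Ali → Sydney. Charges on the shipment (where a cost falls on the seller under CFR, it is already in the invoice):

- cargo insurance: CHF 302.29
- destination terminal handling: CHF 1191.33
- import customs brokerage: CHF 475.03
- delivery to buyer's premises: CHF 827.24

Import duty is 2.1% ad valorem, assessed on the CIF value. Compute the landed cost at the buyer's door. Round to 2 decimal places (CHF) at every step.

CFR: the seller pays costs through ocean freight to the destination port, but not insurance.
CIF value = CFR price + insurance = 111974.31 + 302.29 = 112276.60
Import duty = 112276.60 × 2.1% = 2357.81
Buyer bears: insurance 302.29 + destination terminal 1191.33 + brokerage 475.03 + delivery 827.24 + duty 2357.81 = 5153.70
Landed cost = invoice 111974.31 + 5153.70 = 117128.01

Total landed cost: CHF 117128.01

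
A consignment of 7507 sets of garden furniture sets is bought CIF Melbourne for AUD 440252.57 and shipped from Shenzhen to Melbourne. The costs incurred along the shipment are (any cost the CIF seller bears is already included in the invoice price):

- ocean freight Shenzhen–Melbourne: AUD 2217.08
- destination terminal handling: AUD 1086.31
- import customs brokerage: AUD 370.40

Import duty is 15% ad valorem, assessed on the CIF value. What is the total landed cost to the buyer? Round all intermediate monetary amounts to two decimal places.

Total landed cost: AUD 507747.17

CIF: the seller pays costs through ocean freight and marine insurance to the destination port.
Already in the invoice (seller's account under CIF): freight — exclude.
The CIF price already equals the CIF value: 440252.57
Import duty = 440252.57 × 15% = 66037.89
Buyer bears: destination terminal 1086.31 + brokerage 370.40 + duty 66037.89 = 67494.60
Landed cost = invoice 440252.57 + 67494.60 = 507747.17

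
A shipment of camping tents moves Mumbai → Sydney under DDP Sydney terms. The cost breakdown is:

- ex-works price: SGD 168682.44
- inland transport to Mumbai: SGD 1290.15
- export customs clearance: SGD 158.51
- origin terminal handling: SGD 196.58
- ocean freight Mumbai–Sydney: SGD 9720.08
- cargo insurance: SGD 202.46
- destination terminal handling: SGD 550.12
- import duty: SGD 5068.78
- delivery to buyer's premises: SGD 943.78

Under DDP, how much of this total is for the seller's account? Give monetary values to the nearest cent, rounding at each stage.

DDP: the seller bears all costs including import duty.
Seller's account: goods 168682.44 + inland to port 1290.15 + export clearance 158.51 + origin terminal 196.58 + freight 9720.08 + insurance 202.46 + destination terminal 550.12 + duty 5068.78 + delivery 943.78 = 186812.90
Buyer's account: 0.00

Seller's account: SGD 186812.90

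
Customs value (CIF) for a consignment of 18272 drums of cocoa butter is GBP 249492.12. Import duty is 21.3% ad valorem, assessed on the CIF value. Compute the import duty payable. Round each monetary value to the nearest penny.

Import duty: GBP 53141.82

Import duty = 249492.12 × 21.3% = 53141.82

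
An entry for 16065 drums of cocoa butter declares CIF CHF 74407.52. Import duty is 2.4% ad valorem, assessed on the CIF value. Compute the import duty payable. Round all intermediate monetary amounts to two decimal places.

Import duty = 74407.52 × 2.4% = 1785.78

Import duty: CHF 1785.78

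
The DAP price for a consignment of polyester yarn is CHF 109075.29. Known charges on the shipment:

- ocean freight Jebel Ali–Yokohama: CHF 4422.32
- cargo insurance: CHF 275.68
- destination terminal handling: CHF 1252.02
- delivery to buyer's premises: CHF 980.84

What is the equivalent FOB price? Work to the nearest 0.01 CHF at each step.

From DAP to FOB, the seller no longer bears: freight, insurance, destination terminal, delivery.
FOB price = 109075.29 − 4422.32 − 275.68 − 1252.02 − 980.84 = 102144.43

FOB price: CHF 102144.43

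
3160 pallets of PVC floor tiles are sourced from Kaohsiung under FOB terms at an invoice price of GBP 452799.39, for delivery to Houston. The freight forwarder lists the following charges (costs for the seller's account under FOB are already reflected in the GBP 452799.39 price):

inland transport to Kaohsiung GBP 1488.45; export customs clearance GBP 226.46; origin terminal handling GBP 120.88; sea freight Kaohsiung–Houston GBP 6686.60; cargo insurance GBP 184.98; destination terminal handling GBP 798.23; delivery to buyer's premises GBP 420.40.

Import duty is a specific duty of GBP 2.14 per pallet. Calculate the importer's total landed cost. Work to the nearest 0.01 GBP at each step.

Total landed cost: GBP 467652.00

FOB: the seller bears costs until goods are on board at the origin port; the buyer bears freight, insurance and all costs thereafter.
Already in the invoice (seller's account under FOB): inland to port, export clearance, origin terminal — exclude.
CIF value = FOB price + freight + insurance = 452799.39 + 6686.60 + 184.98 = 459670.97
Import duty = 3160 × 2.14 = 6762.40
Buyer bears: freight 6686.60 + insurance 184.98 + destination terminal 798.23 + delivery 420.40 + duty 6762.40 = 14852.61
Landed cost = invoice 452799.39 + 14852.61 = 467652.00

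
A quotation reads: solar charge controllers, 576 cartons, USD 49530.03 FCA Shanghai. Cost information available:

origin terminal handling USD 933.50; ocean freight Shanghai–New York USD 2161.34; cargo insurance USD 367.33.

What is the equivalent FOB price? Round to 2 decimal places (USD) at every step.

Not relevant to the conversion: insurance, freight — on the buyer under both terms; not part of either seller's price.
From FCA to FOB, the seller additionally bears: origin terminal.
FOB price = 49530.03 + 933.50 = 50463.53

FOB price: USD 50463.53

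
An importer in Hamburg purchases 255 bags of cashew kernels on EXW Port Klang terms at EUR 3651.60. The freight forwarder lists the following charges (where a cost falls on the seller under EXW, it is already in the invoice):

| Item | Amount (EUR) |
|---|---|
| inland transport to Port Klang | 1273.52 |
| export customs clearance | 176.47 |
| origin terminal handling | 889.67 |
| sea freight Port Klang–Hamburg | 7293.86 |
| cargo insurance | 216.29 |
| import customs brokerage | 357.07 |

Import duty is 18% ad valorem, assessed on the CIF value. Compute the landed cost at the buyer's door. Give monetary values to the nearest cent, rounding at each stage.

Total landed cost: EUR 16288.73

EXW: the seller makes goods available at their premises; the buyer bears all onward costs.
CIF value = EXW price + inland to port + export clearance + origin terminal + freight + insurance = 3651.60 + 1273.52 + 176.47 + 889.67 + 7293.86 + 216.29 = 13501.41
Import duty = 13501.41 × 18% = 2430.25
Buyer bears: inland to port 1273.52 + export clearance 176.47 + origin terminal 889.67 + freight 7293.86 + insurance 216.29 + brokerage 357.07 + duty 2430.25 = 12637.13
Landed cost = invoice 3651.60 + 12637.13 = 16288.73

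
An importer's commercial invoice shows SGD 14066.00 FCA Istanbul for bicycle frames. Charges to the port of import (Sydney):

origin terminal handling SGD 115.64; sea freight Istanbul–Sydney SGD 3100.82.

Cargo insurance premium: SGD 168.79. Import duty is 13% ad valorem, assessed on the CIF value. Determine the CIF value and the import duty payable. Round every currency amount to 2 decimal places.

CIF value: SGD 17451.25; import duty: SGD 2268.66

CIF = FCA price + pre-shipment costs + freight + insurance
CIF = 14066.00 + 115.64 + 3100.82 + 168.79 = 17451.25
Import duty = 17451.25 × 13% = 2268.66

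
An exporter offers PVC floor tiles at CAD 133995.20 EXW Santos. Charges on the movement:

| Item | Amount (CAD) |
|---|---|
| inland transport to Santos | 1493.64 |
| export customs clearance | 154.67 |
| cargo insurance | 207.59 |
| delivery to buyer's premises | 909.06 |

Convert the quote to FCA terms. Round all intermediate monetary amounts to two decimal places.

FCA price: CAD 135643.51

Not relevant to the conversion: delivery, insurance — on the buyer under both terms; not part of either seller's price.
From EXW to FCA, the seller additionally bears: inland to port, export clearance.
FCA price = 133995.20 + 1493.64 + 154.67 = 135643.51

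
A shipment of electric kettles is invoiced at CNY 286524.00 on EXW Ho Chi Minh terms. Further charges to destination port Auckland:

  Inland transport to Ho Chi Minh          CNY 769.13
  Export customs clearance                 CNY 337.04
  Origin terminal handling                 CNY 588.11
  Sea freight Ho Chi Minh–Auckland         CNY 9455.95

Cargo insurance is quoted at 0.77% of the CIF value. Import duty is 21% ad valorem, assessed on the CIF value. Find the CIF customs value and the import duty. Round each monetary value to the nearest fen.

CIF value: CNY 299984.11; import duty: CNY 62996.66

Let C be the CIF value. C = EXW price + pre-shipment costs + freight + 0.77% × C
C − 0.77% × C = 286524.00 + 769.13 + 337.04 + 588.11 + 9455.95
0.9923 × C = 297674.23
C = 297674.23 / 0.9923 = 299984.11
Insurance premium = 0.77% × 299984.11 = 2309.88
Import duty = 299984.11 × 21% = 62996.66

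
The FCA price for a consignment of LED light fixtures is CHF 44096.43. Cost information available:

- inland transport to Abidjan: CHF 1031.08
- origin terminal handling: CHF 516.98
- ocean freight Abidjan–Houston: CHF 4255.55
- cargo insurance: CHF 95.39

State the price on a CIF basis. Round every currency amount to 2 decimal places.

Not relevant to the conversion: inland to port — on the seller under both FCA and CIF; already in the FCA price and stays in the CIF price.
From FCA to CIF, the seller additionally bears: origin terminal, freight, insurance.
CIF price = 44096.43 + 516.98 + 4255.55 + 95.39 = 48964.35

CIF price: CHF 48964.35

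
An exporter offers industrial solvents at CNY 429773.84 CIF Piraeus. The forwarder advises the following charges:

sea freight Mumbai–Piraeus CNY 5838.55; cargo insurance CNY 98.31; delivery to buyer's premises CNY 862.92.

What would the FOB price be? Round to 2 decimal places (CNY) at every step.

Not relevant to the conversion: delivery — on the buyer under both terms; not part of either seller's price.
From CIF to FOB, the seller no longer bears: freight, insurance.
FOB price = 429773.84 − 5838.55 − 98.31 = 423836.98

FOB price: CNY 423836.98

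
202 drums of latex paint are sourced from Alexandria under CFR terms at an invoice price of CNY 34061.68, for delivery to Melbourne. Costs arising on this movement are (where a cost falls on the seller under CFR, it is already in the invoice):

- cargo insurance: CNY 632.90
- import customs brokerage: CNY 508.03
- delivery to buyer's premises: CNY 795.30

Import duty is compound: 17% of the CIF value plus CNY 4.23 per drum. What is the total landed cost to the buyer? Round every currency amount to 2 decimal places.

CFR: the seller pays costs through ocean freight to the destination port, but not insurance.
CIF value = CFR price + insurance = 34061.68 + 632.90 = 34694.58
Ad valorem component: 34694.58 × 17% = 5898.08
Specific component: 202 × 4.23 = 854.46
Import duty = 5898.08 + 854.46 = 6752.54
Buyer bears: insurance 632.90 + brokerage 508.03 + delivery 795.30 + duty 6752.54 = 8688.77
Landed cost = invoice 34061.68 + 8688.77 = 42750.45

Total landed cost: CNY 42750.45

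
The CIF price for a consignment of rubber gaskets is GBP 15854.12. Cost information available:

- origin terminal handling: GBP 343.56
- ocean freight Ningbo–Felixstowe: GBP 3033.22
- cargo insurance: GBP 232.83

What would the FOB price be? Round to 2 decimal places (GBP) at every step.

Not relevant to the conversion: origin terminal — on the seller under both CIF and FOB; already in the CIF price and stays in the FOB price.
From CIF to FOB, the seller no longer bears: freight, insurance.
FOB price = 15854.12 − 3033.22 − 232.83 = 12588.07

FOB price: GBP 12588.07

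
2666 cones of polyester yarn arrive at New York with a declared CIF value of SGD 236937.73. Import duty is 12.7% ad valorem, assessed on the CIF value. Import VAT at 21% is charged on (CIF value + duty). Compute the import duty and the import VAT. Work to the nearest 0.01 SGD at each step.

Import duty = 236937.73 × 12.7% = 30091.09
VAT base = CIF + duty = 236937.73 + 30091.09 = 267028.82
Import VAT = 267028.82 × 21% = 56076.05

Import duty: SGD 30091.09; import VAT: SGD 56076.05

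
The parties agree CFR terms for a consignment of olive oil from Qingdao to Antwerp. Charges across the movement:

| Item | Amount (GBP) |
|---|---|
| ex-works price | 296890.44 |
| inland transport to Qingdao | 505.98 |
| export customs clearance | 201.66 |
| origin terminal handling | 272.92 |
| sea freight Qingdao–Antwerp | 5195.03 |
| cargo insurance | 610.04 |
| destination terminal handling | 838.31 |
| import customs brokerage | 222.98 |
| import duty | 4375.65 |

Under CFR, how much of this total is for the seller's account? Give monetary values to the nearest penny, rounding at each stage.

CFR: the seller pays costs through ocean freight to the destination port, but not insurance.
Seller's account: goods 296890.44 + inland to port 505.98 + export clearance 201.66 + origin terminal 272.92 + freight 5195.03 = 303066.03
Buyer's account: insurance 610.04 + destination terminal 838.31 + brokerage 222.98 + duty 4375.65 = 6046.98

Seller's account: GBP 303066.03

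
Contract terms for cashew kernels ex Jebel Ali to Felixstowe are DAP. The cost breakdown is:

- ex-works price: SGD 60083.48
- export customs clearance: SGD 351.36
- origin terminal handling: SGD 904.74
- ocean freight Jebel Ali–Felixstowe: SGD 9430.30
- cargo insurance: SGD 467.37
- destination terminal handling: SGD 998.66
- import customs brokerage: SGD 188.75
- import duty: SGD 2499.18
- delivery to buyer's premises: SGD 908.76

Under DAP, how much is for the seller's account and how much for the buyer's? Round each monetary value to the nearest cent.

Seller: SGD 73144.67; buyer: SGD 2687.93

DAP: the seller bears all costs to the named destination except import duty and clearance.
Seller's account: goods 60083.48 + export clearance 351.36 + origin terminal 904.74 + freight 9430.30 + insurance 467.37 + destination terminal 998.66 + delivery 908.76 = 73144.67
Buyer's account: brokerage 188.75 + duty 2499.18 = 2687.93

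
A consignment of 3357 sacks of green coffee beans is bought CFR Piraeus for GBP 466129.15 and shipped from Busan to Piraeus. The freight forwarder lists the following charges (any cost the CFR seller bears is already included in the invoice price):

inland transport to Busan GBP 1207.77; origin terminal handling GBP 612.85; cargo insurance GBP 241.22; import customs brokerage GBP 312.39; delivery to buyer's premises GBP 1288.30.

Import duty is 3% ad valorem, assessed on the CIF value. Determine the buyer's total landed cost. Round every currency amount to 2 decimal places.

CFR: the seller pays costs through ocean freight to the destination port, but not insurance.
Already in the invoice (seller's account under CFR): inland to port, origin terminal — exclude.
CIF value = CFR price + insurance = 466129.15 + 241.22 = 466370.37
Import duty = 466370.37 × 3% = 13991.11
Buyer bears: insurance 241.22 + brokerage 312.39 + delivery 1288.30 + duty 13991.11 = 15833.02
Landed cost = invoice 466129.15 + 15833.02 = 481962.17

Total landed cost: GBP 481962.17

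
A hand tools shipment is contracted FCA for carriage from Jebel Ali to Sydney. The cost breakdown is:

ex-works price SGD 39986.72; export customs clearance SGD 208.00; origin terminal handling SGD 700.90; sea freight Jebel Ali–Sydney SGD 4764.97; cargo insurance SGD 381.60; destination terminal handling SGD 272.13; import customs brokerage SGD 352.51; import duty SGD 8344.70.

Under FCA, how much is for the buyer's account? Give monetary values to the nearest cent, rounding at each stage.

Buyer's account: SGD 14816.81

FCA: the seller delivers export-cleared goods to the carrier; the buyer bears costs from that point.
Seller's account: goods 39986.72 + export clearance 208.00 = 40194.72
Buyer's account: origin terminal 700.90 + freight 4764.97 + insurance 381.60 + destination terminal 272.13 + brokerage 352.51 + duty 8344.70 = 14816.81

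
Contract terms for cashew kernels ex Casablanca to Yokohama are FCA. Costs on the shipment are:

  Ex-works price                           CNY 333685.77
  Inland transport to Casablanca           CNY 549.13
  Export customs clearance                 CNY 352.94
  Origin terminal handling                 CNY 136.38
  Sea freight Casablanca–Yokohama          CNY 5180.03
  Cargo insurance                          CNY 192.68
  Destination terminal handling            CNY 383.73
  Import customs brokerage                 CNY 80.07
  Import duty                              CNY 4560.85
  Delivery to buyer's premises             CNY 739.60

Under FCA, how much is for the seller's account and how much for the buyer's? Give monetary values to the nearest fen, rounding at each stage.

Seller: CNY 334587.84; buyer: CNY 11273.34

FCA: the seller delivers export-cleared goods to the carrier; the buyer bears costs from that point.
Seller's account: goods 333685.77 + inland to port 549.13 + export clearance 352.94 = 334587.84
Buyer's account: origin terminal 136.38 + freight 5180.03 + insurance 192.68 + destination terminal 383.73 + brokerage 80.07 + duty 4560.85 + delivery 739.60 = 11273.34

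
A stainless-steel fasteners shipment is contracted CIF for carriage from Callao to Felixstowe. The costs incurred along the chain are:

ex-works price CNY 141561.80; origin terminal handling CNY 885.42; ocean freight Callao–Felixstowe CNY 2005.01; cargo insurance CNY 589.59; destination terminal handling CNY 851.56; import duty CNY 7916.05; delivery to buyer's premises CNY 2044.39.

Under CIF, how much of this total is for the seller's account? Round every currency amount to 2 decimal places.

Seller's account: CNY 145041.82

CIF: the seller pays costs through ocean freight and marine insurance to the destination port.
Seller's account: goods 141561.80 + origin terminal 885.42 + freight 2005.01 + insurance 589.59 = 145041.82
Buyer's account: destination terminal 851.56 + duty 7916.05 + delivery 2044.39 = 10812.00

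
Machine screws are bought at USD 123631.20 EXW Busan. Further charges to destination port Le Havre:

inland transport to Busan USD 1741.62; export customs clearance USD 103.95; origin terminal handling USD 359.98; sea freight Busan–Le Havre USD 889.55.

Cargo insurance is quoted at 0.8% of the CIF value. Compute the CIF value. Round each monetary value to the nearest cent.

CIF value: USD 127748.29

Let C be the CIF value. C = EXW price + pre-shipment costs + freight + 0.8% × C
C − 0.8% × C = 123631.20 + 1741.62 + 103.95 + 359.98 + 889.55
0.992 × C = 126726.30
C = 126726.30 / 0.992 = 127748.29
Insurance premium = 0.8% × 127748.29 = 1021.99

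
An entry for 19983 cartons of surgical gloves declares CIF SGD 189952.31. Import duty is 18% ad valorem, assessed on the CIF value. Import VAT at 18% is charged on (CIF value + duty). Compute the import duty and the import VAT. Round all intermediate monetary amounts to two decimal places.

Import duty = 189952.31 × 18% = 34191.42
VAT base = CIF + duty = 189952.31 + 34191.42 = 224143.73
Import VAT = 224143.73 × 18% = 40345.87

Import duty: SGD 34191.42; import VAT: SGD 40345.87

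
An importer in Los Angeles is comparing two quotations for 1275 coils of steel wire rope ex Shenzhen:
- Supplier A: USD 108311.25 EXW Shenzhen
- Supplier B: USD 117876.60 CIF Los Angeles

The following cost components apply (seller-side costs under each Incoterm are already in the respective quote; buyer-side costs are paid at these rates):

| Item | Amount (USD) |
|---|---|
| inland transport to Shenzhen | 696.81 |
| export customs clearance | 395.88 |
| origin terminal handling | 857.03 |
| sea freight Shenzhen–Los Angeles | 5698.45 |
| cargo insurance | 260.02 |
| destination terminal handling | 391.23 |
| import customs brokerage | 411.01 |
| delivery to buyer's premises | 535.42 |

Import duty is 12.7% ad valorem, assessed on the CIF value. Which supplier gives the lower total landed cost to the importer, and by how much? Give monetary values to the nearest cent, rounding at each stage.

Supplier A is cheaper by USD 1867.62

Supplier A (EXW):
CIF value = EXW price + inland to port + export clearance + origin terminal + freight + insurance = 108311.25 + 696.81 + 395.88 + 857.03 + 5698.45 + 260.02 = 116219.44
Import duty = 116219.44 × 12.7% = 14759.87
Buyer bears (A): 696.81 + 395.88 + 857.03 + 5698.45 + 260.02 + 391.23 + 411.01 + 535.42 = 9245.85
Landed cost (A) = invoice 108311.25 + 9245.85 + duty 14759.87 = 132316.97
Supplier B (CIF):
The CIF price already equals the CIF value: 117876.60
Import duty = 117876.60 × 12.7% = 14970.33
Buyer bears (B): 391.23 + 411.01 + 535.42 = 1337.66
Landed cost (B) = invoice 117876.60 + 1337.66 + duty 14970.33 = 134184.59
Difference = |132316.97 − 134184.59| = 1867.62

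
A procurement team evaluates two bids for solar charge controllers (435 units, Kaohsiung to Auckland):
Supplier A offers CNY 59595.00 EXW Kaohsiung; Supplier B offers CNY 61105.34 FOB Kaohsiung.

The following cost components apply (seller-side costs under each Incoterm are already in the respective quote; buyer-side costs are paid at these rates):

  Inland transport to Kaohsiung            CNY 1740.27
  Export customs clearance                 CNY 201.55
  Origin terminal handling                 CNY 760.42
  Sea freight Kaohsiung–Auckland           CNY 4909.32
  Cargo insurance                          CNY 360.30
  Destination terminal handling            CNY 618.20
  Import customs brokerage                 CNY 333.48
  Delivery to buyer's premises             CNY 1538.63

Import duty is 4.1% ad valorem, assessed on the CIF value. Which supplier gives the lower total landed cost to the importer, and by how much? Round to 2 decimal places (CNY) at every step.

Supplier A (EXW):
CIF value = EXW price + inland to port + export clearance + origin terminal + freight + insurance = 59595.00 + 1740.27 + 201.55 + 760.42 + 4909.32 + 360.30 = 67566.86
Import duty = 67566.86 × 4.1% = 2770.24
Buyer bears (A): 1740.27 + 201.55 + 760.42 + 4909.32 + 360.30 + 618.20 + 333.48 + 1538.63 = 10462.17
Landed cost (A) = invoice 59595.00 + 10462.17 + duty 2770.24 = 72827.41
Supplier B (FOB):
CIF value = FOB price + freight + insurance = 61105.34 + 4909.32 + 360.30 = 66374.96
Import duty = 66374.96 × 4.1% = 2721.37
Buyer bears (B): 4909.32 + 360.30 + 618.20 + 333.48 + 1538.63 = 7759.93
Landed cost (B) = invoice 61105.34 + 7759.93 + duty 2721.37 = 71586.64
Difference = |72827.41 − 71586.64| = 1240.77

Supplier B is cheaper by CNY 1240.77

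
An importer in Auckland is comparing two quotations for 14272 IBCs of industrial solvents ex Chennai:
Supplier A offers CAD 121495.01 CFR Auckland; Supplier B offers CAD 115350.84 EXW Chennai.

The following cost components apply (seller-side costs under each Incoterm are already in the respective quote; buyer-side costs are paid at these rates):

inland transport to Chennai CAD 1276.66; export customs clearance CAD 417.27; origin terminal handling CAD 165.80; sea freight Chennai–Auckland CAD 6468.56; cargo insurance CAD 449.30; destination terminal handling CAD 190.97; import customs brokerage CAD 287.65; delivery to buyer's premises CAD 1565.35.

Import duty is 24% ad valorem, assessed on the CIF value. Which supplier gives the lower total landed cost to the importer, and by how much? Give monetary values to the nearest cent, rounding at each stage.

Supplier A is cheaper by CAD 2708.31

Supplier A (CFR):
CIF value = CFR price + insurance = 121495.01 + 449.30 = 121944.31
Import duty = 121944.31 × 24% = 29266.63
Buyer bears (A): 449.30 + 190.97 + 287.65 + 1565.35 = 2493.27
Landed cost (A) = invoice 121495.01 + 2493.27 + duty 29266.63 = 153254.91
Supplier B (EXW):
CIF value = EXW price + inland to port + export clearance + origin terminal + freight + insurance = 115350.84 + 1276.66 + 417.27 + 165.80 + 6468.56 + 449.30 = 124128.43
Import duty = 124128.43 × 24% = 29790.82
Buyer bears (B): 1276.66 + 417.27 + 165.80 + 6468.56 + 449.30 + 190.97 + 287.65 + 1565.35 = 10821.56
Landed cost (B) = invoice 115350.84 + 10821.56 + duty 29790.82 = 155963.22
Difference = |153254.91 − 155963.22| = 2708.31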